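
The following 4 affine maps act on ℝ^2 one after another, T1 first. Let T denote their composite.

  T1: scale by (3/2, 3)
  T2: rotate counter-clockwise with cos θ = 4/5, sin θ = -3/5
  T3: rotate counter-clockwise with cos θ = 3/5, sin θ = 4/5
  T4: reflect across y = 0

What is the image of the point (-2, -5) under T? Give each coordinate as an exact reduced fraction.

T(p) = (33/25, 381/25)

T1 scale by (3/2, 3): (-2, -5) → (-3, -15)
T2 rotate counter-clockwise with cos θ = 4/5, sin θ = -3/5: (-3, -15) → (-57/5, -51/5)
T3 rotate counter-clockwise with cos θ = 3/5, sin θ = 4/5: (-57/5, -51/5) → (33/25, -381/25)
T4 reflect across y = 0: (33/25, -381/25) → (33/25, 381/25)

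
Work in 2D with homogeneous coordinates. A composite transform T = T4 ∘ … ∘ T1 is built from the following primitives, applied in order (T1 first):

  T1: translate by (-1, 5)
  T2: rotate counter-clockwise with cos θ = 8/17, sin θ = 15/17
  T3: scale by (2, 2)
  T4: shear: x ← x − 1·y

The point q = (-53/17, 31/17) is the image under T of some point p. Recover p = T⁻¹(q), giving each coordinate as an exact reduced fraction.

p = (3/2, -4)

T1 = [1 0 -1; 0 1 5; 0 0 1]
T2·T1 = [8/17 -15/17 -83/17; 15/17 8/17 25/17; 0 0 1]
T3·…·T1 = [16/17 -30/17 -166/17; 30/17 16/17 50/17; 0 0 1]
T4·…·T1 = [-14/17 -46/17 -216/17; 30/17 16/17 50/17; 0 0 1]
det M = 4; M⁻¹ = [4/17 23/34 1; -15/34 -7/34 -5; 0 0 1]
M⁻¹ · (-53/17, 31/17)ᵀ = (3/2, -4)ᵀ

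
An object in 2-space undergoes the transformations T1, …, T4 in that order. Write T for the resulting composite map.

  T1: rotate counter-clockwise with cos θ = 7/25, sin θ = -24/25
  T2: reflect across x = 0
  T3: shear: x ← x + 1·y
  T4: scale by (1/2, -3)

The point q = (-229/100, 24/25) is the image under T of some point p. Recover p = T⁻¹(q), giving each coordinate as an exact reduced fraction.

T1 = [7/25 24/25 0; -24/25 7/25 0; 0 0 1]
T2·T1 = [-7/25 -24/25 0; -24/25 7/25 0; 0 0 1]
T3·…·T1 = [-31/25 -17/25 0; -24/25 7/25 0; 0 0 1]
T4·…·T1 = [-31/50 -17/50 0; 72/25 -21/25 0; 0 0 1]
det M = 3/2; M⁻¹ = [-14/25 17/75 0; -48/25 -31/75 0; 0 0 1]
M⁻¹ · (-229/100, 24/25)ᵀ = (3/2, 4)ᵀ

p = (3/2, 4)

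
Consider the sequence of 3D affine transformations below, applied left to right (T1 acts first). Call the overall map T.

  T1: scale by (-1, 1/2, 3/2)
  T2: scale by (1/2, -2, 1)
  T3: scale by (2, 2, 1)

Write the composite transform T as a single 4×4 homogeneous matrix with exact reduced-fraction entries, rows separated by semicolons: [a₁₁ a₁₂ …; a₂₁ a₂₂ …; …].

T = [-1 0 0 0; 0 -2 0 0; 0 0 3/2 0; 0 0 0 1]

T1 = [-1 0 0 0; 0 1/2 0 0; 0 0 3/2 0; 0 0 0 1]
T2·T1 = [-1/2 0 0 0; 0 -1 0 0; 0 0 3/2 0; 0 0 0 1]
T3·…·T1 = [-1 0 0 0; 0 -2 0 0; 0 0 3/2 0; 0 0 0 1]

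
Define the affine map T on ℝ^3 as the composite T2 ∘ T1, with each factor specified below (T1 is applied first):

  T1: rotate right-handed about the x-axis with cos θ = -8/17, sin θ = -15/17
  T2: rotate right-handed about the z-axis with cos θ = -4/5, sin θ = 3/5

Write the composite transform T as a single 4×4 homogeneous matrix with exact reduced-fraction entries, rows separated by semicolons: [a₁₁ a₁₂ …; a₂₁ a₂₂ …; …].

T = [-4/5 24/85 -9/17 0; 3/5 32/85 -12/17 0; 0 -15/17 -8/17 0; 0 0 0 1]

T1 = [1 0 0 0; 0 -8/17 15/17 0; 0 -15/17 -8/17 0; 0 0 0 1]
T2·T1 = [-4/5 24/85 -9/17 0; 3/5 32/85 -12/17 0; 0 -15/17 -8/17 0; 0 0 0 1]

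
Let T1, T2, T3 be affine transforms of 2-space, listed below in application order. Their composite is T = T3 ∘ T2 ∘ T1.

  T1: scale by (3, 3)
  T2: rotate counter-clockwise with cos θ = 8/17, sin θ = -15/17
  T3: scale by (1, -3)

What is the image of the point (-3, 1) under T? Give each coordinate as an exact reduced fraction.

T(p) = (-27/17, -477/17)

T1 scale by (3, 3): (-3, 1) → (-9, 3)
T2 rotate counter-clockwise with cos θ = 8/17, sin θ = -15/17: (-9, 3) → (-27/17, 159/17)
T3 scale by (1, -3): (-27/17, 159/17) → (-27/17, -477/17)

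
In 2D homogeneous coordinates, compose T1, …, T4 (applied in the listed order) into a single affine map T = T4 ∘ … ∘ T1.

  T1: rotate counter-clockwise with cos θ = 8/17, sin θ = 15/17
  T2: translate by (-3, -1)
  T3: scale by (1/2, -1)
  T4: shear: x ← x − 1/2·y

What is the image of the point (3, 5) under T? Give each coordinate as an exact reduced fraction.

T(p) = (-1, -4)

T1 rotate counter-clockwise with cos θ = 8/17, sin θ = 15/17: (3, 5) → (-3, 5)
T2 translate by (-3, -1): (-3, 5) → (-6, 4)
T3 scale by (1/2, -1): (-6, 4) → (-3, -4)
T4 shear: x ← x − 1/2·y: (-3, -4) → (-1, -4)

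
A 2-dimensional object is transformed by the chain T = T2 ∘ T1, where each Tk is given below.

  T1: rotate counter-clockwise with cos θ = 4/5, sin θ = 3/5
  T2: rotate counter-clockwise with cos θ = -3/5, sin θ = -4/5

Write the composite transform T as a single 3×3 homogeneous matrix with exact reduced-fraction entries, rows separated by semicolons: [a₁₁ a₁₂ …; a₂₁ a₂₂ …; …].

T1 = [4/5 -3/5 0; 3/5 4/5 0; 0 0 1]
T2·T1 = [0 1 0; -1 0 0; 0 0 1]

T = [0 1 0; -1 0 0; 0 0 1]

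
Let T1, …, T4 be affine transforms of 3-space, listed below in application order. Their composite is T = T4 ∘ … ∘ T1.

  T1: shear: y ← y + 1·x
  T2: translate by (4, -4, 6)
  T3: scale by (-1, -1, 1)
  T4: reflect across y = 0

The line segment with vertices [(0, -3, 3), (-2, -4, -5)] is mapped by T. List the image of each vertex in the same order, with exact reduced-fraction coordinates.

image vertices: (-4, -7, 9), (-2, -10, 1)

T1 shear: y ← y + 1·x: (0, -3, 3) → (0, -3, 3); (-2, -4, -5) → (-2, -6, -5)
T2 translate by (4, -4, 6): (0, -3, 3) → (4, -7, 9); (-2, -6, -5) → (2, -10, 1)
T3 scale by (-1, -1, 1): (4, -7, 9) → (-4, 7, 9); (2, -10, 1) → (-2, 10, 1)
T4 reflect across y = 0: (-4, 7, 9) → (-4, -7, 9); (-2, 10, 1) → (-2, -10, 1)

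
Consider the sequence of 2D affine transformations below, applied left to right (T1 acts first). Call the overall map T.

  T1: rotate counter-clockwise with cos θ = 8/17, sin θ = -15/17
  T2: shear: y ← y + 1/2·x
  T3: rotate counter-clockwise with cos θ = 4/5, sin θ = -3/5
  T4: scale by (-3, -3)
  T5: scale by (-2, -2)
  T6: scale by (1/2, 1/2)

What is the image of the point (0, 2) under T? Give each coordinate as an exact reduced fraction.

T(p) = (639/85, 6/5)

T1 rotate counter-clockwise with cos θ = 8/17, sin θ = -15/17: (0, 2) → (30/17, 16/17)
T2 shear: y ← y + 1/2·x: (30/17, 16/17) → (30/17, 31/17)
T3 rotate counter-clockwise with cos θ = 4/5, sin θ = -3/5: (30/17, 31/17) → (213/85, 2/5)
T4 scale by (-3, -3): (213/85, 2/5) → (-639/85, -6/5)
T5 scale by (-2, -2): (-639/85, -6/5) → (1278/85, 12/5)
T6 scale by (1/2, 1/2): (1278/85, 12/5) → (639/85, 6/5)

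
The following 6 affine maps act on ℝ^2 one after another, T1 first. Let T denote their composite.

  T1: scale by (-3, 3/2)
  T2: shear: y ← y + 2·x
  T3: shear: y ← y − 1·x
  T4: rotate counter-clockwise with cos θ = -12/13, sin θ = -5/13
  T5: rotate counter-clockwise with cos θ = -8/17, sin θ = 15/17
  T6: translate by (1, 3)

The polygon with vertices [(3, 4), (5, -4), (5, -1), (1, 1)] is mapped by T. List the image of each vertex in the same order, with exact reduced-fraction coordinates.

image vertices: (-1738/221, 1410/221), (-5284/221, -828/221), (-358/17, -9/34), (-502/221, 1653/442)

T1 scale by (-3, 3/2): (3, 4) → (-9, 6); (5, -4) → (-15, -6); (5, -1) → (-15, -3/2); (1, 1) → (-3, 3/2)
T2 shear: y ← y + 2·x: (-9, 6) → (-9, -12); (-15, -6) → (-15, -36); (-15, -3/2) → (-15, -63/2); (-3, 3/2) → (-3, -9/2)
T3 shear: y ← y − 1·x: (-9, -12) → (-9, -3); (-15, -36) → (-15, -21); (-15, -63/2) → (-15, -33/2); (-3, -9/2) → (-3, -3/2)
T4 rotate counter-clockwise with cos θ = -12/13, sin θ = -5/13: (-9, -3) → (93/13, 81/13); (-15, -21) → (75/13, 327/13); (-15, -33/2) → (15/2, 21); (-3, -3/2) → (57/26, 33/13)
T5 rotate counter-clockwise with cos θ = -8/17, sin θ = 15/17: (93/13, 81/13) → (-1959/221, 747/221); (75/13, 327/13) → (-5505/221, -1491/221); (15/2, 21) → (-375/17, -111/34); (57/26, 33/13) → (-723/221, 327/442)
T6 translate by (1, 3): (-1959/221, 747/221) → (-1738/221, 1410/221); (-5505/221, -1491/221) → (-5284/221, -828/221); (-375/17, -111/34) → (-358/17, -9/34); (-723/221, 327/442) → (-502/221, 1653/442)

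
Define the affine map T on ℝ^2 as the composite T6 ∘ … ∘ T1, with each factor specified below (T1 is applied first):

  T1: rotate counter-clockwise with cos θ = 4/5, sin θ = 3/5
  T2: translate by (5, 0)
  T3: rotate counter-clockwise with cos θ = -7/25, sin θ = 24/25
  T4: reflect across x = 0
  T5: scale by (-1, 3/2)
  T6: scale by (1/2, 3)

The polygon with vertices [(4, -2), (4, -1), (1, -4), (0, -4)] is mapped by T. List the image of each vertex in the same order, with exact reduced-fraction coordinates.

T1 rotate counter-clockwise with cos θ = 4/5, sin θ = 3/5: (4, -2) → (22/5, 4/5); (4, -1) → (19/5, 8/5); (1, -4) → (16/5, -13/5); (0, -4) → (12/5, -16/5)
T2 translate by (5, 0): (22/5, 4/5) → (47/5, 4/5); (19/5, 8/5) → (44/5, 8/5); (16/5, -13/5) → (41/5, -13/5); (12/5, -16/5) → (37/5, -16/5)
T3 rotate counter-clockwise with cos θ = -7/25, sin θ = 24/25: (47/5, 4/5) → (-17/5, 44/5); (44/5, 8/5) → (-4, 8); (41/5, -13/5) → (1/5, 43/5); (37/5, -16/5) → (1, 8)
T4 reflect across x = 0: (-17/5, 44/5) → (17/5, 44/5); (-4, 8) → (4, 8); (1/5, 43/5) → (-1/5, 43/5); (1, 8) → (-1, 8)
T5 scale by (-1, 3/2): (17/5, 44/5) → (-17/5, 66/5); (4, 8) → (-4, 12); (-1/5, 43/5) → (1/5, 129/10); (-1, 8) → (1, 12)
T6 scale by (1/2, 3): (-17/5, 66/5) → (-17/10, 198/5); (-4, 12) → (-2, 36); (1/5, 129/10) → (1/10, 387/10); (1, 12) → (1/2, 36)

image vertices: (-17/10, 198/5), (-2, 36), (1/10, 387/10), (1/2, 36)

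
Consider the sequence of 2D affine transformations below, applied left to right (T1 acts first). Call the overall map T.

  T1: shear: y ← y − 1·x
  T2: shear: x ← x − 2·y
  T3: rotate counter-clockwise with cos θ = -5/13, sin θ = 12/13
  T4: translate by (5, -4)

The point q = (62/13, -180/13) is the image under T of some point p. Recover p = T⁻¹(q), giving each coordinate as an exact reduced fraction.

T1 = [1 0 0; -1 1 0; 0 0 1]
T2·T1 = [3 -2 0; -1 1 0; 0 0 1]
T3·…·T1 = [-3/13 -2/13 0; 41/13 -29/13 0; 0 0 1]
T4·…·T1 = [-3/13 -2/13 5; 41/13 -29/13 -4; 0 0 1]
det M = 1; M⁻¹ = [-29/13 2/13 153/13; -41/13 -3/13 193/13; 0 0 1]
M⁻¹ · (62/13, -180/13)ᵀ = (-1, 3)ᵀ

p = (-1, 3)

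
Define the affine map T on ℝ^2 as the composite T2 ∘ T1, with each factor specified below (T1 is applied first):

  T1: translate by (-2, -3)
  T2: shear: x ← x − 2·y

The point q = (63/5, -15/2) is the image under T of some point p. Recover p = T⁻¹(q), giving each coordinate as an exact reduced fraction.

p = (-2/5, -9/2)

T1 = [1 0 -2; 0 1 -3; 0 0 1]
T2·T1 = [1 -2 4; 0 1 -3; 0 0 1]
det M = 1; M⁻¹ = [1 2 2; 0 1 3; 0 0 1]
M⁻¹ · (63/5, -15/2)ᵀ = (-2/5, -9/2)ᵀ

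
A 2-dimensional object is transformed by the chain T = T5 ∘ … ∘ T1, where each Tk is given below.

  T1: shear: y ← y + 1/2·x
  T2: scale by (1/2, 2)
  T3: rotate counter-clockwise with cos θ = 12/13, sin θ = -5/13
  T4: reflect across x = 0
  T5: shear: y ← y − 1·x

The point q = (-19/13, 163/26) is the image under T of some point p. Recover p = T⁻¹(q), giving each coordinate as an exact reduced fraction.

p = (-1, 3)

T1 = [1 0 0; 1/2 1 0; 0 0 1]
T2·T1 = [1/2 0 0; 1 2 0; 0 0 1]
T3·…·T1 = [11/13 10/13 0; 19/26 24/13 0; 0 0 1]
T4·…·T1 = [-11/13 -10/13 0; 19/26 24/13 0; 0 0 1]
T5·…·T1 = [-11/13 -10/13 0; 41/26 34/13 0; 0 0 1]
det M = -1; M⁻¹ = [-34/13 -10/13 0; 41/26 11/13 0; 0 0 1]
M⁻¹ · (-19/13, 163/26)ᵀ = (-1, 3)ᵀ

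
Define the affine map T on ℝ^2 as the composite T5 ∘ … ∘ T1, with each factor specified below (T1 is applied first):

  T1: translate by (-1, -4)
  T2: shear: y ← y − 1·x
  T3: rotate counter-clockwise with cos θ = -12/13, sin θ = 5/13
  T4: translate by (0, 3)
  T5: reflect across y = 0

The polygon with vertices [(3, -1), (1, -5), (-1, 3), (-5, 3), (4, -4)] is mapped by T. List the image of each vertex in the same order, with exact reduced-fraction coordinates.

T1 translate by (-1, -4): (3, -1) → (2, -5); (1, -5) → (0, -9); (-1, 3) → (-2, -1); (-5, 3) → (-6, -1); (4, -4) → (3, -8)
T2 shear: y ← y − 1·x: (2, -5) → (2, -7); (0, -9) → (0, -9); (-2, -1) → (-2, 1); (-6, -1) → (-6, 5); (3, -8) → (3, -11)
T3 rotate counter-clockwise with cos θ = -12/13, sin θ = 5/13: (2, -7) → (11/13, 94/13); (0, -9) → (45/13, 108/13); (-2, 1) → (19/13, -22/13); (-6, 5) → (47/13, -90/13); (3, -11) → (19/13, 147/13)
T4 translate by (0, 3): (11/13, 94/13) → (11/13, 133/13); (45/13, 108/13) → (45/13, 147/13); (19/13, -22/13) → (19/13, 17/13); (47/13, -90/13) → (47/13, -51/13); (19/13, 147/13) → (19/13, 186/13)
T5 reflect across y = 0: (11/13, 133/13) → (11/13, -133/13); (45/13, 147/13) → (45/13, -147/13); (19/13, 17/13) → (19/13, -17/13); (47/13, -51/13) → (47/13, 51/13); (19/13, 186/13) → (19/13, -186/13)

image vertices: (11/13, -133/13), (45/13, -147/13), (19/13, -17/13), (47/13, 51/13), (19/13, -186/13)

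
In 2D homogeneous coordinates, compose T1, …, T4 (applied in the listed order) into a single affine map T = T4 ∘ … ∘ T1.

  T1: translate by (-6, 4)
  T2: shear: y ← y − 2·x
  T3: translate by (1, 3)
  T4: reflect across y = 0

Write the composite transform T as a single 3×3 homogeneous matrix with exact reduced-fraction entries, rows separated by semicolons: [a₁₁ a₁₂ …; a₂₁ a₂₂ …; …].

T1 = [1 0 -6; 0 1 4; 0 0 1]
T2·T1 = [1 0 -6; -2 1 16; 0 0 1]
T3·…·T1 = [1 0 -5; -2 1 19; 0 0 1]
T4·…·T1 = [1 0 -5; 2 -1 -19; 0 0 1]

T = [1 0 -5; 2 -1 -19; 0 0 1]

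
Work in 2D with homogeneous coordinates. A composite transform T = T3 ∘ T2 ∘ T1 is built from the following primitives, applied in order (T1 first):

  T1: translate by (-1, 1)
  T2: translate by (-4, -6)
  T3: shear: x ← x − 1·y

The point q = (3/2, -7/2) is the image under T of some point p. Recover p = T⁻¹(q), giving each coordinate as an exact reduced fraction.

T1 = [1 0 -1; 0 1 1; 0 0 1]
T2·T1 = [1 0 -5; 0 1 -5; 0 0 1]
T3·…·T1 = [1 -1 0; 0 1 -5; 0 0 1]
det M = 1; M⁻¹ = [1 1 5; 0 1 5; 0 0 1]
M⁻¹ · (3/2, -7/2)ᵀ = (3, 3/2)ᵀ

p = (3, 3/2)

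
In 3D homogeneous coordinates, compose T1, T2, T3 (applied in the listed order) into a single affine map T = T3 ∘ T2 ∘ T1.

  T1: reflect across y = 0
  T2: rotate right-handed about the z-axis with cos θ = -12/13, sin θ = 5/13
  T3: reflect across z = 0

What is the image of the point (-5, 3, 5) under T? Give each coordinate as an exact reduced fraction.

T(p) = (75/13, 11/13, -5)

T1 reflect across y = 0: (-5, 3, 5) → (-5, -3, 5)
T2 rotate right-handed about the z-axis with cos θ = -12/13, sin θ = 5/13: (-5, -3, 5) → (75/13, 11/13, 5)
T3 reflect across z = 0: (75/13, 11/13, 5) → (75/13, 11/13, -5)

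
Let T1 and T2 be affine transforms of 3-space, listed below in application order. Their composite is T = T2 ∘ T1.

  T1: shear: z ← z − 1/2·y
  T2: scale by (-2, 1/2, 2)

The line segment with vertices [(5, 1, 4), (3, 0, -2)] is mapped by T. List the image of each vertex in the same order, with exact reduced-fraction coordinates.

T1 shear: z ← z − 1/2·y: (5, 1, 4) → (5, 1, 7/2); (3, 0, -2) → (3, 0, -2)
T2 scale by (-2, 1/2, 2): (5, 1, 7/2) → (-10, 1/2, 7); (3, 0, -2) → (-6, 0, -4)

image vertices: (-10, 1/2, 7), (-6, 0, -4)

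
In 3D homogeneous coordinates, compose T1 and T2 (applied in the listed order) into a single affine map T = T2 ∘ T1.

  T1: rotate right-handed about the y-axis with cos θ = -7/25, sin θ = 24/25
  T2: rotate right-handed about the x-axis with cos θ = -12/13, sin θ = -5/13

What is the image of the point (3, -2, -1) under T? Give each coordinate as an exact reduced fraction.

T1 rotate right-handed about the y-axis with cos θ = -7/25, sin θ = 24/25: (3, -2, -1) → (-9/5, -2, -13/5)
T2 rotate right-handed about the x-axis with cos θ = -12/13, sin θ = -5/13: (-9/5, -2, -13/5) → (-9/5, 11/13, 206/65)

T(p) = (-9/5, 11/13, 206/65)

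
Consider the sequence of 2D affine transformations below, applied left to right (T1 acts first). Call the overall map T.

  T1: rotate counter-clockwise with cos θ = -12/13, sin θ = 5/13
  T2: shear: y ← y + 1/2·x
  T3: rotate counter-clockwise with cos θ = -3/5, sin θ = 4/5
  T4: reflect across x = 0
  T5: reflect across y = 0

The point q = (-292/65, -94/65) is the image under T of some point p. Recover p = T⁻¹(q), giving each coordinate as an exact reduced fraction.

T1 = [-12/13 -5/13 0; 5/13 -12/13 0; 0 0 1]
T2·T1 = [-12/13 -5/13 0; -1/13 -29/26 0; 0 0 1]
T3·…·T1 = [8/13 73/65 0; -9/13 47/130 0; 0 0 1]
T4·…·T1 = [-8/13 -73/65 0; -9/13 47/130 0; 0 0 1]
T5·…·T1 = [-8/13 -73/65 0; 9/13 -47/130 0; 0 0 1]
det M = 1; M⁻¹ = [-47/130 73/65 0; -9/13 -8/13 0; 0 0 1]
M⁻¹ · (-292/65, -94/65)ᵀ = (0, 4)ᵀ

p = (0, 4)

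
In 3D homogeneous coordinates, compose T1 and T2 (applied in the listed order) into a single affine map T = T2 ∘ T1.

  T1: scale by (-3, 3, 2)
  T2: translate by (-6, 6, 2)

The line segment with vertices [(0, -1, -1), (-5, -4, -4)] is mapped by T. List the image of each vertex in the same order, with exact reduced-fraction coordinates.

image vertices: (-6, 3, 0), (9, -6, -6)

T1 scale by (-3, 3, 2): (0, -1, -1) → (0, -3, -2); (-5, -4, -4) → (15, -12, -8)
T2 translate by (-6, 6, 2): (0, -3, -2) → (-6, 3, 0); (15, -12, -8) → (9, -6, -6)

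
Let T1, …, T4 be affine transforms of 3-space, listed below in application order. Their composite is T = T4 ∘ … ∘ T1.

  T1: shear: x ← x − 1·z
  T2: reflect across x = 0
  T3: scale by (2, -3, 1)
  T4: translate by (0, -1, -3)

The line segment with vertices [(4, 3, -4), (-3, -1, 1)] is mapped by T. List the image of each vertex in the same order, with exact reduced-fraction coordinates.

image vertices: (-16, -10, -7), (8, 2, -2)

T1 shear: x ← x − 1·z: (4, 3, -4) → (8, 3, -4); (-3, -1, 1) → (-4, -1, 1)
T2 reflect across x = 0: (8, 3, -4) → (-8, 3, -4); (-4, -1, 1) → (4, -1, 1)
T3 scale by (2, -3, 1): (-8, 3, -4) → (-16, -9, -4); (4, -1, 1) → (8, 3, 1)
T4 translate by (0, -1, -3): (-16, -9, -4) → (-16, -10, -7); (8, 3, 1) → (8, 2, -2)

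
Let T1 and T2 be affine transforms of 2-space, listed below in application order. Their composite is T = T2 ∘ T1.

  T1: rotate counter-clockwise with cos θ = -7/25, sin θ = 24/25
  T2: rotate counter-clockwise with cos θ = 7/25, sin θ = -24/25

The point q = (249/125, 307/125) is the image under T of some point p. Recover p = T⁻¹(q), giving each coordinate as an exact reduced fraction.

p = (3, 1)

T1 = [-7/25 -24/25 0; 24/25 -7/25 0; 0 0 1]
T2·T1 = [527/625 -336/625 0; 336/625 527/625 0; 0 0 1]
det M = 1; M⁻¹ = [527/625 336/625 0; -336/625 527/625 0; 0 0 1]
M⁻¹ · (249/125, 307/125)ᵀ = (3, 1)ᵀ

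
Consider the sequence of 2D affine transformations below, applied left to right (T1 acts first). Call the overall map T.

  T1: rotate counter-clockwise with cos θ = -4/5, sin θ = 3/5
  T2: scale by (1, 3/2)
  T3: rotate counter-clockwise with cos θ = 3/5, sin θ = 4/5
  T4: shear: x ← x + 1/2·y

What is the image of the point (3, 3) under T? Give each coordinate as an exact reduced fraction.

T1 rotate counter-clockwise with cos θ = -4/5, sin θ = 3/5: (3, 3) → (-21/5, -3/5)
T2 scale by (1, 3/2): (-21/5, -3/5) → (-21/5, -9/10)
T3 rotate counter-clockwise with cos θ = 3/5, sin θ = 4/5: (-21/5, -9/10) → (-9/5, -39/10)
T4 shear: x ← x + 1/2·y: (-9/5, -39/10) → (-15/4, -39/10)

T(p) = (-15/4, -39/10)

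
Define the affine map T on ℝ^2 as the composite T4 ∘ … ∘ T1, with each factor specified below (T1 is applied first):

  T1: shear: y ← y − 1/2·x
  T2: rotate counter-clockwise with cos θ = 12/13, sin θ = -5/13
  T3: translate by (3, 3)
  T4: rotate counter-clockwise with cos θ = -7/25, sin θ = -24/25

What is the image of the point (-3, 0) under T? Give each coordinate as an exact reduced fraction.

T(p) = (3309/650, -756/325)

T1 shear: y ← y − 1/2·x: (-3, 0) → (-3, 3/2)
T2 rotate counter-clockwise with cos θ = 12/13, sin θ = -5/13: (-3, 3/2) → (-57/26, 33/13)
T3 translate by (3, 3): (-57/26, 33/13) → (21/26, 72/13)
T4 rotate counter-clockwise with cos θ = -7/25, sin θ = -24/25: (21/26, 72/13) → (3309/650, -756/325)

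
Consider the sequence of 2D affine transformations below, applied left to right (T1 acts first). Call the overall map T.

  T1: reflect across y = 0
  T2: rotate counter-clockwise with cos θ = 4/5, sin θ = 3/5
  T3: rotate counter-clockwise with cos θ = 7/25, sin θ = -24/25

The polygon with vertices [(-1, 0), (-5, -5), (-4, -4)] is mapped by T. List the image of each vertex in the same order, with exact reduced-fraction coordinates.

T1 reflect across y = 0: (-1, 0) → (-1, 0); (-5, -5) → (-5, 5); (-4, -4) → (-4, 4)
T2 rotate counter-clockwise with cos θ = 4/5, sin θ = 3/5: (-1, 0) → (-4/5, -3/5); (-5, 5) → (-7, 1); (-4, 4) → (-28/5, 4/5)
T3 rotate counter-clockwise with cos θ = 7/25, sin θ = -24/25: (-4/5, -3/5) → (-4/5, 3/5); (-7, 1) → (-1, 7); (-28/5, 4/5) → (-4/5, 28/5)

image vertices: (-4/5, 3/5), (-1, 7), (-4/5, 28/5)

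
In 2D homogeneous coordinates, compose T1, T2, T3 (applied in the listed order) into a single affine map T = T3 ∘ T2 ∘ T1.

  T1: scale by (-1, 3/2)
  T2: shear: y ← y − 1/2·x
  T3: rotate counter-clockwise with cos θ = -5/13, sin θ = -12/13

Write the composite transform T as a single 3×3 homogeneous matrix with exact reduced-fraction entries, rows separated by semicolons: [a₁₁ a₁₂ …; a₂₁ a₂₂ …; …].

T1 = [-1 0 0; 0 3/2 0; 0 0 1]
T2·T1 = [-1 0 0; 1/2 3/2 0; 0 0 1]
T3·…·T1 = [11/13 18/13 0; 19/26 -15/26 0; 0 0 1]

T = [11/13 18/13 0; 19/26 -15/26 0; 0 0 1]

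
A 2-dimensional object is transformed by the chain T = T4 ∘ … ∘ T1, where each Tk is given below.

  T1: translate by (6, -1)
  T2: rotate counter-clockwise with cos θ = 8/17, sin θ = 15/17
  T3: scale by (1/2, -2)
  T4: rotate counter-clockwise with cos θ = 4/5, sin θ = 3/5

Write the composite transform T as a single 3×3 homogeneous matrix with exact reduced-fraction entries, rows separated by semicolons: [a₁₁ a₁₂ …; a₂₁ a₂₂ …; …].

T1 = [1 0 6; 0 1 -1; 0 0 1]
T2·T1 = [8/17 -15/17 63/17; 15/17 8/17 82/17; 0 0 1]
T3·…·T1 = [4/17 -15/34 63/34; -30/17 -16/17 -164/17; 0 0 1]
T4·…·T1 = [106/85 18/85 618/85; -108/85 -173/170 -1123/170; 0 0 1]

T = [106/85 18/85 618/85; -108/85 -173/170 -1123/170; 0 0 1]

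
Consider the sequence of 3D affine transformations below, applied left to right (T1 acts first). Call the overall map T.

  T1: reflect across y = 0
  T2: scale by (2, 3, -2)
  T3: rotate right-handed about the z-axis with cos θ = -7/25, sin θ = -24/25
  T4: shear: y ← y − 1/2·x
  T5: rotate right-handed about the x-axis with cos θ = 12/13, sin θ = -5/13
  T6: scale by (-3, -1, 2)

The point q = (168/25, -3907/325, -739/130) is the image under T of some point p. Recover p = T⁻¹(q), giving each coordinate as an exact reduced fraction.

T1 = [1 0 0 0; 0 -1 0 0; 0 0 1 0; 0 0 0 1]
T2·T1 = [2 0 0 0; 0 -3 0 0; 0 0 -2 0; 0 0 0 1]
T3·…·T1 = [-14/25 -72/25 0 0; -48/25 21/25 0 0; 0 0 -2 0; 0 0 0 1]
T4·…·T1 = [-14/25 -72/25 0 0; -41/25 57/25 0 0; 0 0 -2 0; 0 0 0 1]
T5·…·T1 = [-14/25 -72/25 0 0; -492/325 684/325 -10/13 0; 41/65 -57/65 -24/13 0; 0 0 0 1]
T6·…·T1 = [42/25 216/25 0 0; 492/325 -684/325 10/13 0; 82/65 -114/65 -48/13 0; 0 0 0 1]
det M = 72; M⁻¹ = [19/150 144/325 6/65 0; 41/450 -28/325 -7/390 0; 0 5/26 -3/13 0; 0 0 0 1]
M⁻¹ · (168/25, -3907/325, -739/130)ᵀ = (-5, 7/4, -1)ᵀ

p = (-5, 7/4, -1)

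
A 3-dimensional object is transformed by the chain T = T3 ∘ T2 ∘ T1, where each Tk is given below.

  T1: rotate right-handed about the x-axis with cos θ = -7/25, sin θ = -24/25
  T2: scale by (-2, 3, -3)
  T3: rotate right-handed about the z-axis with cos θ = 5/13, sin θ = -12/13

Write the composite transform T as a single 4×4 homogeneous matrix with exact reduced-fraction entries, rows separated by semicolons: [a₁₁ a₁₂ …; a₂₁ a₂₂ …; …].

T = [-10/13 -252/325 864/325 0; 24/13 -21/65 72/65 0; 0 72/25 21/25 0; 0 0 0 1]

T1 = [1 0 0 0; 0 -7/25 24/25 0; 0 -24/25 -7/25 0; 0 0 0 1]
T2·T1 = [-2 0 0 0; 0 -21/25 72/25 0; 0 72/25 21/25 0; 0 0 0 1]
T3·…·T1 = [-10/13 -252/325 864/325 0; 24/13 -21/65 72/65 0; 0 72/25 21/25 0; 0 0 0 1]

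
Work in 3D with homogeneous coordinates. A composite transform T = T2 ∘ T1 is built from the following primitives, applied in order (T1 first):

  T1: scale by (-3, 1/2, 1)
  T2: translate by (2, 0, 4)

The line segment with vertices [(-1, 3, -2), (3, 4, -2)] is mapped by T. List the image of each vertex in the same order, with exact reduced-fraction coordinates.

image vertices: (5, 3/2, 2), (-7, 2, 2)

T1 scale by (-3, 1/2, 1): (-1, 3, -2) → (3, 3/2, -2); (3, 4, -2) → (-9, 2, -2)
T2 translate by (2, 0, 4): (3, 3/2, -2) → (5, 3/2, 2); (-9, 2, -2) → (-7, 2, 2)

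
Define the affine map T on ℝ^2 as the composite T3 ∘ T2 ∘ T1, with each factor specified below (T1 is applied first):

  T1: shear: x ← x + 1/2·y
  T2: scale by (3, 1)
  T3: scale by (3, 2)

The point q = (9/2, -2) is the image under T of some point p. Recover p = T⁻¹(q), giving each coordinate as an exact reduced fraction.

T1 = [1 1/2 0; 0 1 0; 0 0 1]
T2·T1 = [3 3/2 0; 0 1 0; 0 0 1]
T3·…·T1 = [9 9/2 0; 0 2 0; 0 0 1]
det M = 18; M⁻¹ = [1/9 -1/4 0; 0 1/2 0; 0 0 1]
M⁻¹ · (9/2, -2)ᵀ = (1, -1)ᵀ

p = (1, -1)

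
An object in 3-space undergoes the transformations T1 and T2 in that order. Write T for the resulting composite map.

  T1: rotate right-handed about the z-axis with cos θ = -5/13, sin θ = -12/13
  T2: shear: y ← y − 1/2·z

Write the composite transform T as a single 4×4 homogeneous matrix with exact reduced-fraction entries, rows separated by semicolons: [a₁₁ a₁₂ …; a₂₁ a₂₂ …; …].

T1 = [-5/13 12/13 0 0; -12/13 -5/13 0 0; 0 0 1 0; 0 0 0 1]
T2·T1 = [-5/13 12/13 0 0; -12/13 -5/13 -1/2 0; 0 0 1 0; 0 0 0 1]

T = [-5/13 12/13 0 0; -12/13 -5/13 -1/2 0; 0 0 1 0; 0 0 0 1]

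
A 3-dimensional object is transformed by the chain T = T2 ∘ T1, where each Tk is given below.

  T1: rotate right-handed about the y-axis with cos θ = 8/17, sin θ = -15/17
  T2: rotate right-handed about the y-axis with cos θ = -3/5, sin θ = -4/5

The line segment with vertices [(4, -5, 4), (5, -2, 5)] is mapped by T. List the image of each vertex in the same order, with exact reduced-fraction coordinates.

image vertices: (-284/85, -5, -388/85), (-71/17, -2, -97/17)

T1 rotate right-handed about the y-axis with cos θ = 8/17, sin θ = -15/17: (4, -5, 4) → (-28/17, -5, 92/17); (5, -2, 5) → (-35/17, -2, 115/17)
T2 rotate right-handed about the y-axis with cos θ = -3/5, sin θ = -4/5: (-28/17, -5, 92/17) → (-284/85, -5, -388/85); (-35/17, -2, 115/17) → (-71/17, -2, -97/17)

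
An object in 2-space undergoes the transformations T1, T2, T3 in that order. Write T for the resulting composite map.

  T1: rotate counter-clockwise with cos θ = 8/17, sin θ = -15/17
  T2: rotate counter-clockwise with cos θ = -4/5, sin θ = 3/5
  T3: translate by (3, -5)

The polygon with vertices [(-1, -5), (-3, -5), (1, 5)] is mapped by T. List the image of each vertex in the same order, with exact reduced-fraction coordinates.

image vertices: (662/85, -574/85), (636/85, -742/85), (-152/85, -276/85)

T1 rotate counter-clockwise with cos θ = 8/17, sin θ = -15/17: (-1, -5) → (-83/17, -25/17); (-3, -5) → (-99/17, 5/17); (1, 5) → (83/17, 25/17)
T2 rotate counter-clockwise with cos θ = -4/5, sin θ = 3/5: (-83/17, -25/17) → (407/85, -149/85); (-99/17, 5/17) → (381/85, -317/85); (83/17, 25/17) → (-407/85, 149/85)
T3 translate by (3, -5): (407/85, -149/85) → (662/85, -574/85); (381/85, -317/85) → (636/85, -742/85); (-407/85, 149/85) → (-152/85, -276/85)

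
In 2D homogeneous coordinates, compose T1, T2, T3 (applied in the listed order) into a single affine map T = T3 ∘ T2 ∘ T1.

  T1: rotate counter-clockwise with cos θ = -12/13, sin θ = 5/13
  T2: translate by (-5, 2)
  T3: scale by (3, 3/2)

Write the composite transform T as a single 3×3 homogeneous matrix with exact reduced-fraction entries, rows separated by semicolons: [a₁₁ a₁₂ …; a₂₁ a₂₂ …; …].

T = [-36/13 -15/13 -15; 15/26 -18/13 3; 0 0 1]

T1 = [-12/13 -5/13 0; 5/13 -12/13 0; 0 0 1]
T2·T1 = [-12/13 -5/13 -5; 5/13 -12/13 2; 0 0 1]
T3·…·T1 = [-36/13 -15/13 -15; 15/26 -18/13 3; 0 0 1]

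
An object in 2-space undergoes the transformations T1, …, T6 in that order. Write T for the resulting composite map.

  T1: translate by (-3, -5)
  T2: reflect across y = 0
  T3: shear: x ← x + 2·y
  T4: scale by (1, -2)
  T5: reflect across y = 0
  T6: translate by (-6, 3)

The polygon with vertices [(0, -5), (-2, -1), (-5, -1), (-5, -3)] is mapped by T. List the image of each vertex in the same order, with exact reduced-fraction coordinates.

T1 translate by (-3, -5): (0, -5) → (-3, -10); (-2, -1) → (-5, -6); (-5, -1) → (-8, -6); (-5, -3) → (-8, -8)
T2 reflect across y = 0: (-3, -10) → (-3, 10); (-5, -6) → (-5, 6); (-8, -6) → (-8, 6); (-8, -8) → (-8, 8)
T3 shear: x ← x + 2·y: (-3, 10) → (17, 10); (-5, 6) → (7, 6); (-8, 6) → (4, 6); (-8, 8) → (8, 8)
T4 scale by (1, -2): (17, 10) → (17, -20); (7, 6) → (7, -12); (4, 6) → (4, -12); (8, 8) → (8, -16)
T5 reflect across y = 0: (17, -20) → (17, 20); (7, -12) → (7, 12); (4, -12) → (4, 12); (8, -16) → (8, 16)
T6 translate by (-6, 3): (17, 20) → (11, 23); (7, 12) → (1, 15); (4, 12) → (-2, 15); (8, 16) → (2, 19)

image vertices: (11, 23), (1, 15), (-2, 15), (2, 19)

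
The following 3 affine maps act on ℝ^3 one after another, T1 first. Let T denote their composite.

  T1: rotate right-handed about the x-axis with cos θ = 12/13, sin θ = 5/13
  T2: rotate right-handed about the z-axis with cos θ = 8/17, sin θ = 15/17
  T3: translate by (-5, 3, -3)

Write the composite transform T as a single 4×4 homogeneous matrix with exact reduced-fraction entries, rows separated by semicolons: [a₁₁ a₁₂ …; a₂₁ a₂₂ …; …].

T = [8/17 -180/221 75/221 -5; 15/17 96/221 -40/221 3; 0 5/13 12/13 -3; 0 0 0 1]

T1 = [1 0 0 0; 0 12/13 -5/13 0; 0 5/13 12/13 0; 0 0 0 1]
T2·T1 = [8/17 -180/221 75/221 0; 15/17 96/221 -40/221 0; 0 5/13 12/13 0; 0 0 0 1]
T3·…·T1 = [8/17 -180/221 75/221 -5; 15/17 96/221 -40/221 3; 0 5/13 12/13 -3; 0 0 0 1]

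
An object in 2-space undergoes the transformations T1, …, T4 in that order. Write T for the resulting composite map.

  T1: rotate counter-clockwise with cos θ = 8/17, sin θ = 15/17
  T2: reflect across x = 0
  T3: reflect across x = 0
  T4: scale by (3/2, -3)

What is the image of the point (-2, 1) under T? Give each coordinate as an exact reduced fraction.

T(p) = (-93/34, 66/17)

T1 rotate counter-clockwise with cos θ = 8/17, sin θ = 15/17: (-2, 1) → (-31/17, -22/17)
T2 reflect across x = 0: (-31/17, -22/17) → (31/17, -22/17)
T3 reflect across x = 0: (31/17, -22/17) → (-31/17, -22/17)
T4 scale by (3/2, -3): (-31/17, -22/17) → (-93/34, 66/17)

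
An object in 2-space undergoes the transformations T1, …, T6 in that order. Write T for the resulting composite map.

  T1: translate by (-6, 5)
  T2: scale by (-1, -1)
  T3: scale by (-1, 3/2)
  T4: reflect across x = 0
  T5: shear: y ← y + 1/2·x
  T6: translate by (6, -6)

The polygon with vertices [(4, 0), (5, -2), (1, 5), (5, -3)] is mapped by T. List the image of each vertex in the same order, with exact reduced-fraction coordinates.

T1 translate by (-6, 5): (4, 0) → (-2, 5); (5, -2) → (-1, 3); (1, 5) → (-5, 10); (5, -3) → (-1, 2)
T2 scale by (-1, -1): (-2, 5) → (2, -5); (-1, 3) → (1, -3); (-5, 10) → (5, -10); (-1, 2) → (1, -2)
T3 scale by (-1, 3/2): (2, -5) → (-2, -15/2); (1, -3) → (-1, -9/2); (5, -10) → (-5, -15); (1, -2) → (-1, -3)
T4 reflect across x = 0: (-2, -15/2) → (2, -15/2); (-1, -9/2) → (1, -9/2); (-5, -15) → (5, -15); (-1, -3) → (1, -3)
T5 shear: y ← y + 1/2·x: (2, -15/2) → (2, -13/2); (1, -9/2) → (1, -4); (5, -15) → (5, -25/2); (1, -3) → (1, -5/2)
T6 translate by (6, -6): (2, -13/2) → (8, -25/2); (1, -4) → (7, -10); (5, -25/2) → (11, -37/2); (1, -5/2) → (7, -17/2)

image vertices: (8, -25/2), (7, -10), (11, -37/2), (7, -17/2)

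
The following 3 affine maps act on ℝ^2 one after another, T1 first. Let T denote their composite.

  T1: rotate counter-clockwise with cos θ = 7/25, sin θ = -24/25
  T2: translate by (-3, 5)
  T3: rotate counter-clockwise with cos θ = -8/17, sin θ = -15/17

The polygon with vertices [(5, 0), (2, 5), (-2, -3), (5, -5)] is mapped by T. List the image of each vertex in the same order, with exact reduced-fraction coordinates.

T1 rotate counter-clockwise with cos θ = 7/25, sin θ = -24/25: (5, 0) → (7/5, -24/5); (2, 5) → (134/25, -13/25); (-2, -3) → (-86/25, 27/25); (5, -5) → (-17/5, -31/5)
T2 translate by (-3, 5): (7/5, -24/5) → (-8/5, 1/5); (134/25, -13/25) → (59/25, 112/25); (-86/25, 27/25) → (-161/25, 152/25); (-17/5, -31/5) → (-32/5, -6/5)
T3 rotate counter-clockwise with cos θ = -8/17, sin θ = -15/17: (-8/5, 1/5) → (79/85, 112/85); (59/25, 112/25) → (1208/425, -1781/425); (-161/25, 152/25) → (3568/425, 1199/425); (-32/5, -6/5) → (166/85, 528/85)

image vertices: (79/85, 112/85), (1208/425, -1781/425), (3568/425, 1199/425), (166/85, 528/85)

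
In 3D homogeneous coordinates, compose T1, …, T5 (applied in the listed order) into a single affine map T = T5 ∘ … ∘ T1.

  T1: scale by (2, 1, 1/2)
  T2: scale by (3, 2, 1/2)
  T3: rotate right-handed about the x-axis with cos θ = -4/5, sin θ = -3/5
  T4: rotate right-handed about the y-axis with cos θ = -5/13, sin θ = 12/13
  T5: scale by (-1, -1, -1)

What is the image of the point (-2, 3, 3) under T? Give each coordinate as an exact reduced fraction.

T1 scale by (2, 1, 1/2): (-2, 3, 3) → (-4, 3, 3/2)
T2 scale by (3, 2, 1/2): (-4, 3, 3/2) → (-12, 6, 3/4)
T3 rotate right-handed about the x-axis with cos θ = -4/5, sin θ = -3/5: (-12, 6, 3/4) → (-12, -87/20, -21/5)
T4 rotate right-handed about the y-axis with cos θ = -5/13, sin θ = 12/13: (-12, -87/20, -21/5) → (48/65, -87/20, 165/13)
T5 scale by (-1, -1, -1): (48/65, -87/20, 165/13) → (-48/65, 87/20, -165/13)

T(p) = (-48/65, 87/20, -165/13)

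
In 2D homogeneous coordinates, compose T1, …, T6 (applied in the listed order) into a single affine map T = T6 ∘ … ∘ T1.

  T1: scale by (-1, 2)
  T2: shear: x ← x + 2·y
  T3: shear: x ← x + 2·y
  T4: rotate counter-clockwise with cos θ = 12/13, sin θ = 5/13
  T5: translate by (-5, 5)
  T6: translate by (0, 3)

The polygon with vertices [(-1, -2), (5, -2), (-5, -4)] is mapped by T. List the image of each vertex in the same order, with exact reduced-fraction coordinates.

T1 scale by (-1, 2): (-1, -2) → (1, -4); (5, -2) → (-5, -4); (-5, -4) → (5, -8)
T2 shear: x ← x + 2·y: (1, -4) → (-7, -4); (-5, -4) → (-13, -4); (5, -8) → (-11, -8)
T3 shear: x ← x + 2·y: (-7, -4) → (-15, -4); (-13, -4) → (-21, -4); (-11, -8) → (-27, -8)
T4 rotate counter-clockwise with cos θ = 12/13, sin θ = 5/13: (-15, -4) → (-160/13, -123/13); (-21, -4) → (-232/13, -153/13); (-27, -8) → (-284/13, -231/13)
T5 translate by (-5, 5): (-160/13, -123/13) → (-225/13, -58/13); (-232/13, -153/13) → (-297/13, -88/13); (-284/13, -231/13) → (-349/13, -166/13)
T6 translate by (0, 3): (-225/13, -58/13) → (-225/13, -19/13); (-297/13, -88/13) → (-297/13, -49/13); (-349/13, -166/13) → (-349/13, -127/13)

image vertices: (-225/13, -19/13), (-297/13, -49/13), (-349/13, -127/13)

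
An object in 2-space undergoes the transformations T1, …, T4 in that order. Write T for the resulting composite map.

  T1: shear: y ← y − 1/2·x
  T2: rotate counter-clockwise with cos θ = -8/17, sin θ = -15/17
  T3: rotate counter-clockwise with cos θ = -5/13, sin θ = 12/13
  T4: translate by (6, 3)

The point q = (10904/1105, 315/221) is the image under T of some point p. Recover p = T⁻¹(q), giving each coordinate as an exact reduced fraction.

p = (4, 4/5)

T1 = [1 0 0; -1/2 1 0; 0 0 1]
T2·T1 = [-31/34 15/17 0; -11/17 -8/17 0; 0 0 1]
T3·…·T1 = [419/442 21/221 0; -131/221 220/221 0; 0 0 1]
T4·…·T1 = [419/442 21/221 6; -131/221 220/221 3; 0 0 1]
det M = 1; M⁻¹ = [220/221 -21/221 -1257/221; 131/221 419/442 -2829/442; 0 0 1]
M⁻¹ · (10904/1105, 315/221)ᵀ = (4, 4/5)ᵀ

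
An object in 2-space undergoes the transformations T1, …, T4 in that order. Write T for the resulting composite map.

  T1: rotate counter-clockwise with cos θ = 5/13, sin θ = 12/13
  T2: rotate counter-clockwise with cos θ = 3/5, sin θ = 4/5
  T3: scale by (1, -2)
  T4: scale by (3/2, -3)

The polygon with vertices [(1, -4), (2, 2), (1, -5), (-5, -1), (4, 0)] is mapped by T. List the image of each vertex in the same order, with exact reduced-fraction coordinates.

image vertices: (573/130, 1128/65), (-267/65, 276/65), (57/10, 102/5), (51/10, -114/5), (-198/65, 1344/65)

T1 rotate counter-clockwise with cos θ = 5/13, sin θ = 12/13: (1, -4) → (53/13, -8/13); (2, 2) → (-14/13, 34/13); (1, -5) → (5, -1); (-5, -1) → (-1, -5); (4, 0) → (20/13, 48/13)
T2 rotate counter-clockwise with cos θ = 3/5, sin θ = 4/5: (53/13, -8/13) → (191/65, 188/65); (-14/13, 34/13) → (-178/65, 46/65); (5, -1) → (19/5, 17/5); (-1, -5) → (17/5, -19/5); (20/13, 48/13) → (-132/65, 224/65)
T3 scale by (1, -2): (191/65, 188/65) → (191/65, -376/65); (-178/65, 46/65) → (-178/65, -92/65); (19/5, 17/5) → (19/5, -34/5); (17/5, -19/5) → (17/5, 38/5); (-132/65, 224/65) → (-132/65, -448/65)
T4 scale by (3/2, -3): (191/65, -376/65) → (573/130, 1128/65); (-178/65, -92/65) → (-267/65, 276/65); (19/5, -34/5) → (57/10, 102/5); (17/5, 38/5) → (51/10, -114/5); (-132/65, -448/65) → (-198/65, 1344/65)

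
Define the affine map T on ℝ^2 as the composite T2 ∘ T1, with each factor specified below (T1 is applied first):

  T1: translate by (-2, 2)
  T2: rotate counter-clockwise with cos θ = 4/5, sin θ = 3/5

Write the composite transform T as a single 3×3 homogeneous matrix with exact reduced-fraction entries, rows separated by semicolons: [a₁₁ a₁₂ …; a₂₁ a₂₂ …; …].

T = [4/5 -3/5 -14/5; 3/5 4/5 2/5; 0 0 1]

T1 = [1 0 -2; 0 1 2; 0 0 1]
T2·T1 = [4/5 -3/5 -14/5; 3/5 4/5 2/5; 0 0 1]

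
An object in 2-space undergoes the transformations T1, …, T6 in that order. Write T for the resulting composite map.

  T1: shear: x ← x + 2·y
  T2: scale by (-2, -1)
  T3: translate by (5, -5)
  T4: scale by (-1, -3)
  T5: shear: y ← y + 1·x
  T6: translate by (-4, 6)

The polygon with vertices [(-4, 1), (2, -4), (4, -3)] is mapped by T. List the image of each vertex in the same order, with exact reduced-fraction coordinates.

T1 shear: x ← x + 2·y: (-4, 1) → (-2, 1); (2, -4) → (-6, -4); (4, -3) → (-2, -3)
T2 scale by (-2, -1): (-2, 1) → (4, -1); (-6, -4) → (12, 4); (-2, -3) → (4, 3)
T3 translate by (5, -5): (4, -1) → (9, -6); (12, 4) → (17, -1); (4, 3) → (9, -2)
T4 scale by (-1, -3): (9, -6) → (-9, 18); (17, -1) → (-17, 3); (9, -2) → (-9, 6)
T5 shear: y ← y + 1·x: (-9, 18) → (-9, 9); (-17, 3) → (-17, -14); (-9, 6) → (-9, -3)
T6 translate by (-4, 6): (-9, 9) → (-13, 15); (-17, -14) → (-21, -8); (-9, -3) → (-13, 3)

image vertices: (-13, 15), (-21, -8), (-13, 3)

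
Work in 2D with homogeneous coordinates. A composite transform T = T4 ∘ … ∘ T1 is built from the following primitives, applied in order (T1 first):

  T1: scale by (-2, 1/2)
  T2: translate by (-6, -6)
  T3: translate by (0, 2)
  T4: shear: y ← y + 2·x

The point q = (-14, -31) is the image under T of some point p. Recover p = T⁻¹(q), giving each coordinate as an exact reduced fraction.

p = (4, 2)

T1 = [-2 0 0; 0 1/2 0; 0 0 1]
T2·T1 = [-2 0 -6; 0 1/2 -6; 0 0 1]
T3·…·T1 = [-2 0 -6; 0 1/2 -4; 0 0 1]
T4·…·T1 = [-2 0 -6; -4 1/2 -16; 0 0 1]
det M = -1; M⁻¹ = [-1/2 0 -3; -4 2 8; 0 0 1]
M⁻¹ · (-14, -31)ᵀ = (4, 2)ᵀ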